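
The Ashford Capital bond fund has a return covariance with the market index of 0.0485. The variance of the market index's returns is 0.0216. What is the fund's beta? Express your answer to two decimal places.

2.25

β = Cov(Rp, Rm) / Var(Rm) = 0.0485 / 0.0216 = 2.2454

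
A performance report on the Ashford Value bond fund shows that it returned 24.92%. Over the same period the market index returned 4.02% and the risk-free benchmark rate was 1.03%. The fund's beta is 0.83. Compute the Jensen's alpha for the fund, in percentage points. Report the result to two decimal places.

21.41

CAPM expected return = Rf + β(Rm − Rf) = 1.03% + 0.83 × (4.02% − 1.03%) = 1.03 + 0.83 × 2.99 = 3.5117%
Jensen's α = Rp − E[R] = 24.92% − 3.5117% = 21.4083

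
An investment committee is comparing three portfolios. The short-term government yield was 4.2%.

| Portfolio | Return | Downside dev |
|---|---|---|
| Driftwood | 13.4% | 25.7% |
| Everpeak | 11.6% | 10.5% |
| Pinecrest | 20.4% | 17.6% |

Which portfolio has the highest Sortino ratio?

Driftwood: Sortino ratio = (13.4% − 4.2%) / 25.7% = 0.358
Everpeak: Sortino ratio = (11.6% − 4.2%) / 10.5% = 0.705
Pinecrest: Sortino ratio = (20.4% − 4.2%) / 17.6% = 0.920
Highest: Pinecrest (0.920).

Pinecrest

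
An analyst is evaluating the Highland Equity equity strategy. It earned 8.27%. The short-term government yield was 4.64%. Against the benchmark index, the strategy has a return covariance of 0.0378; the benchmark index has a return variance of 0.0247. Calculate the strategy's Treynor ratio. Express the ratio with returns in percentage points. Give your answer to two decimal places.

2.37

β = Cov / Var = 0.0378 / 0.0247 = 1.5304
Treynor = (Rp − Rf) / β = (8.27% − 4.64%) / 1.5304 = 3.63 / 1.5304 = 2.3719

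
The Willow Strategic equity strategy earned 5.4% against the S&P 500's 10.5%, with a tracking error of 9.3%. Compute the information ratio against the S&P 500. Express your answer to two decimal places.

IR = (Rp − Rb) / TE = (5.4% − 10.5%) / 9.3% = -5.10% / 9.3% = -0.5484

-0.55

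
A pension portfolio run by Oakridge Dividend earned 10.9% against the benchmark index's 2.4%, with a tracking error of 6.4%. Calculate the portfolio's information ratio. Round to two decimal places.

1.33

IR = (Rp − Rb) / TE = (10.9% − 2.4%) / 6.4% = 8.50% / 6.4% = 1.3281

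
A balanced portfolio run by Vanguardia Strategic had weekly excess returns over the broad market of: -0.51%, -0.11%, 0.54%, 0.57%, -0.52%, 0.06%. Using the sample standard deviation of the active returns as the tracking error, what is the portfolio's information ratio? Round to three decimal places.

0.010

Mean return r̄ = 0.030 / 6 = 0.0050%
Σ(r − r̄)² = (-0.51 − 0.0050)² + (-0.11 − 0.0050)² + (0.54 − 0.0050)² + … = 1.1626
σ = √[1.1626 / 5] = 0.4822%
IR = r̄ / tracking error = 0.0050 / 0.4822 = 0.0104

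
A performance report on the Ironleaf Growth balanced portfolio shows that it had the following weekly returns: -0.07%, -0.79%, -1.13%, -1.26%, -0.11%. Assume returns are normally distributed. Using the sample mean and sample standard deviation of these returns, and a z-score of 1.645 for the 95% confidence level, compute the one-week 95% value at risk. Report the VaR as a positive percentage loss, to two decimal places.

1.59

μ = (-0.07 − 0.79 − 1.13 − 1.26 − 0.11) / 5 = -3.360 / 5 = -0.6720%
Sample std dev = √[1.2477 / 4] = 0.5585%
VaR = −(μ − z·σ) = −(-0.6720 − 1.645 × 0.5585) = −(-1.5907) = 1.5907%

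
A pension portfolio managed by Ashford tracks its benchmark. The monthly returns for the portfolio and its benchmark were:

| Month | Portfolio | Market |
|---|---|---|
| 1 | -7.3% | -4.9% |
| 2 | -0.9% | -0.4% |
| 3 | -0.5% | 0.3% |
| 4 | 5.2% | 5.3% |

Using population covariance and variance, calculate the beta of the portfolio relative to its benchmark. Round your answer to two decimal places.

1.22

r̄p = -0.8750%,  r̄m = 0.0750%
Cov = Σ(rp − r̄p)(rm − r̄m) / 4 = 15.9506
Var(rm) = Σ(rm − r̄m)² / 4 = 13.0819
β = Cov / Var = 15.9506 / 13.0819 = 1.2193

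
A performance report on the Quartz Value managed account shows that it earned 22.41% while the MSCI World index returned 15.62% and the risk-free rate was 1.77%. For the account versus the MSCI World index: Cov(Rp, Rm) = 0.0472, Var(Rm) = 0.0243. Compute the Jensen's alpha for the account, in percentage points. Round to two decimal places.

β = Cov / Var = 0.0472 / 0.0243 = 1.9424
E[R] = Rf + β(Rm − Rf) = 1.77% + 1.9424 × (15.62% − 1.77%) = 28.6722%
α = Rp − E[R] = 22.41% − 28.6722% = -6.2622

-6.26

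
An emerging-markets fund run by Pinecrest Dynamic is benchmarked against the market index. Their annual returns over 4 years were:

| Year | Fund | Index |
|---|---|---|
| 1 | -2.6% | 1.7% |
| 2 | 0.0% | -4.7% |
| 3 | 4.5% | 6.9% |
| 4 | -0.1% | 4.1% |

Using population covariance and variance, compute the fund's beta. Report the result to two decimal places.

0.31

r̄p = 0.4500%,  r̄m = 2.0000%
Cov = Σ(rp − r̄p)(rm − r̄m) / 4 = 5.6550
Var(rm) = Σ(rm − r̄m)² / 4 = 18.3500
β = Cov / Var = 5.6550 / 18.3500 = 0.3082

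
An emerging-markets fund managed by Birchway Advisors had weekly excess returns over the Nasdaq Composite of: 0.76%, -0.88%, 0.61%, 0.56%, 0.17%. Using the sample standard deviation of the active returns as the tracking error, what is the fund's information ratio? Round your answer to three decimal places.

μ = (0.76 − 0.88 + 0.61 + 0.56 + 0.17) / 5 = 0.2440%
Sample std dev = √[1.7689 / 4] = 0.6650%
IR = μ / tracking error = 0.2440 / 0.6650 = 0.3669

0.367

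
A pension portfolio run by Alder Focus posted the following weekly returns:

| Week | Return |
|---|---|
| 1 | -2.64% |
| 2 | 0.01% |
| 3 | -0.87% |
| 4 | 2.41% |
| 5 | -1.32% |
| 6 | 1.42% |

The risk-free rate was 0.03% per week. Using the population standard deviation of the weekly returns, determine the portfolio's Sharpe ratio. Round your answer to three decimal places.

r̄ = (-2.64 + 0.01 − 0.87 + 2.41 − 1.32 + 1.42) / 6 = -0.1650%
Σ(r − r̄)² = 17.1302; population σ = √(17.1302/6) = 1.6897%
Sharpe = (r̄ − rf) / σ = (-0.1650 − 0.03) / 1.6897 = -0.1950 / 1.6897 = -0.1154

-0.115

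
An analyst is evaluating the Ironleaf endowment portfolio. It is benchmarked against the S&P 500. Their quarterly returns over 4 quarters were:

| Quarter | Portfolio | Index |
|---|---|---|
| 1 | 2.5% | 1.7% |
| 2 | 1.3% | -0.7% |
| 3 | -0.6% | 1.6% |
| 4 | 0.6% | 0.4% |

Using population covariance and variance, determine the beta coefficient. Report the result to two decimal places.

-0.06

r̄p = 0.9500%,  r̄m = 0.7500%
Cov = Σ(rp − r̄p)(rm − r̄m) / 4 = -0.0575
Var(rm) = Σ(rm − r̄m)² / 4 = 0.9625
β = Cov / Var = -0.0575 / 0.9625 = -0.0597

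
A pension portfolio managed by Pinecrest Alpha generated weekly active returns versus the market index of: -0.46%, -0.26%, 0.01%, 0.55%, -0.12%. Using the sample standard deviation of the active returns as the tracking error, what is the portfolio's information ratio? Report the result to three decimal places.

-0.147

Mean return r̄ = -0.280 / 5 = -0.0560%
Sample std dev = √[0.5805 / 4] = 0.3810%
IR = r̄ / tracking error = -0.0560 / 0.3810 = -0.1470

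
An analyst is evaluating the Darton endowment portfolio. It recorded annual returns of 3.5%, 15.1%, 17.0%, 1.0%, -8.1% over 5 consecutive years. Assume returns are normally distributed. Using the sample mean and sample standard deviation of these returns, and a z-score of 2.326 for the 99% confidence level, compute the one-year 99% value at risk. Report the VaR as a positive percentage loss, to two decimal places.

18.51

r̄ = (3.5 + 15.1 + 17 + 1 − 8.1) / 5 = 5.7000%
Σ(r − r̄)² = (3.5 − 5.7000)² + (15.1 − 5.7000)² + (17 − 5.7000)² + … = 433.4200
σ = √[433.4200 / 4] = 10.4094%
VaR = −(r̄ − z·σ) = −(5.7000 − 2.326 × 10.4094) = −(-18.5123) = 18.5123%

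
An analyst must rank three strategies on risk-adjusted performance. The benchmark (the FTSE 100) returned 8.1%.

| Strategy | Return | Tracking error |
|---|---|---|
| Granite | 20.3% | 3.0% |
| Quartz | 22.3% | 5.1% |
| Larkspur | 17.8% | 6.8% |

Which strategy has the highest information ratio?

Granite

Granite: IR = (20.3% − 8.1%) / 3.0% = 4.067
Quartz: IR = (22.3% − 8.1%) / 5.1% = 2.784
Larkspur: IR = (17.8% − 8.1%) / 6.8% = 1.426
Highest: Granite (4.067).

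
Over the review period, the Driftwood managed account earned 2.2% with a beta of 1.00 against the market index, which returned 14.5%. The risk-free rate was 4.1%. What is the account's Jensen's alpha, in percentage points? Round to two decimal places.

CAPM expected return = Rf + β(Rm − Rf) = 4.1% + 1.00 × (14.5% − 4.1%) = 4.1 + 1.00 × 10.40 = 14.5000%
Jensen's α = Rp − E[R] = 2.2% − 14.5000% = -12.3000

-12.30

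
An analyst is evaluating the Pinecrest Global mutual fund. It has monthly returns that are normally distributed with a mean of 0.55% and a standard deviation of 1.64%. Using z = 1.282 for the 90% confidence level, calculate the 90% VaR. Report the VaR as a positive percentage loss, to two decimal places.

VaR (as % loss) = −(μ − z·σ) = −(0.55% − 1.282 × 1.64%) = −(-1.55248%) = 1.55248%

1.55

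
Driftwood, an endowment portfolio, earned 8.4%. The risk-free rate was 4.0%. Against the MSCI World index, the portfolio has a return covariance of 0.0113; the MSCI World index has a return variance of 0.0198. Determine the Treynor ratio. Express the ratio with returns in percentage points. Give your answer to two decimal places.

7.71

β = Cov / Var = 0.0113 / 0.0198 = 0.5707
Treynor = (Rp − Rf) / β = (8.4% − 4.0%) / 0.5707 = 4.40 / 0.5707 = 7.7098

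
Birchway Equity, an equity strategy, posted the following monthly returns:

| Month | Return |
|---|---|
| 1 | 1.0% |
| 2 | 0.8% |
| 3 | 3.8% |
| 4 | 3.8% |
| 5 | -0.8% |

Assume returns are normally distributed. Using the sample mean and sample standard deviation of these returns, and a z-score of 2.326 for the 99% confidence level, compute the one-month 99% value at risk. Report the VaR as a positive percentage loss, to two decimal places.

2.99

Mean return r̄ = 8.60 / 5 = 1.7200%
Σ(r − r̄)² = (1 − 1.7200)² + (0.8 − 1.7200)² + (3.8 − 1.7200)² + … = 16.3680
sample σ = √(16.3680 / 4) = √4.0920 = 2.0229%
VaR = −(r̄ − z·σ) = −(1.7200 − 2.326 × 2.0229) = −(-2.9853) = 2.9853%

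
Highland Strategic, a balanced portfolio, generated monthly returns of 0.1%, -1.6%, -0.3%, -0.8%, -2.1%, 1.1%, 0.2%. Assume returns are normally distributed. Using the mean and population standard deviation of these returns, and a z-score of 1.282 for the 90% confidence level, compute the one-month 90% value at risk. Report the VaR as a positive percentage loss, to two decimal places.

1.80

r̄ = (0.1 − 1.6 − 0.3 − 0.8 − 2.1 + 1.1 + 0.2) / 7 = -3.40 / 7 = -0.4857%
Population std dev = √[7.3086 / 7] = 1.0218%
VaR = −(r̄ − z·σ) = −(-0.4857 − 1.282 × 1.0218) = −(-1.7956) = 1.7956%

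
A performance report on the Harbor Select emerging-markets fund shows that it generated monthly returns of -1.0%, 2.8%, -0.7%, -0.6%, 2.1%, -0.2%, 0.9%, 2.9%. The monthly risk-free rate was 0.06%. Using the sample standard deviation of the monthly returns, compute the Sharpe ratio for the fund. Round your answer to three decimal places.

r̄ = (-1 + 2.8 − 0.7 − 0.6 + 2.1 − 0.2 + 0.9 + 2.9) / 8 = 6.20 / 8 = 0.7750%
Σ(r − r̄)² = (-1 − 0.7750)² + (2.8 − 0.7750)² + (-0.7 − 0.7750)² + … = 18.5550
sample σ = √(18.5550 / 7) = √2.6507 = 1.6281%
Sharpe = (r̄ − rf) / σ = (0.7750 − 0.06) / 1.6281 = 0.7150 / 1.6281 = 0.4392

0.439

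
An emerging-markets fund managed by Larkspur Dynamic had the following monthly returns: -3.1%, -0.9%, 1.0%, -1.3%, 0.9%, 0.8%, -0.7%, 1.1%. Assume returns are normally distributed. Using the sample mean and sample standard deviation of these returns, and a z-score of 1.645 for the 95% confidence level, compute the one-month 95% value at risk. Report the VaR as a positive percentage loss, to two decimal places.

2.74

r̄ = (-3.1 − 0.9 + 1 − 1.3 + 0.9 + 0.8 − 0.7 + 1.1) / 8 = -2.20 / 8 = -0.2750%
Σ(r − r̄)² = (-3.1 − (-0.2750))² + (-0.9 − (-0.2750))² + … = 15.6550
σ = √[15.6550 / 7] = 1.4955%
VaR = −(r̄ − z·σ) = −(-0.2750 − 1.645 × 1.4955) = −(-2.7351) = 2.7351%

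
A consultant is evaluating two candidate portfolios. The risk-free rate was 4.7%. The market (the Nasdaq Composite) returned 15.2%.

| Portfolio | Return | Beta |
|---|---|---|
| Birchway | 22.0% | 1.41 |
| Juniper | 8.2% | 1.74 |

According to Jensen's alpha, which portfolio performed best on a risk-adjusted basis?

Birchway

Birchway: α = 22.0% − [4.7% + 1.41 × (15.2% − 4.7%)] = 2.495
Juniper: α = 8.2% − [4.7% + 1.74 × (15.2% − 4.7%)] = -14.770
Highest: Birchway (2.495).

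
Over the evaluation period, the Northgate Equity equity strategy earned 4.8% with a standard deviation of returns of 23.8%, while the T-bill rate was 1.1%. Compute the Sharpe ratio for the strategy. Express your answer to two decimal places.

Sharpe = (Rp − Rf) / σp = (4.8% − 1.1%) / 23.8% = 3.70% / 23.8% = 0.1555

0.16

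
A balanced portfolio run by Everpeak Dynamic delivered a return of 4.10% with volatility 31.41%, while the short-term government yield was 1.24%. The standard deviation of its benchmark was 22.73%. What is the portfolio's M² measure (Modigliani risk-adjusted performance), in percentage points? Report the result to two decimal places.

Sharpe = (Rp − Rf) / σp = (4.10% − 1.24%) / 31.41% = 0.0911
M² = Rf + Sharpe × σm = 1.24% + 0.0911 × 22.73% = 3.3107%

3.31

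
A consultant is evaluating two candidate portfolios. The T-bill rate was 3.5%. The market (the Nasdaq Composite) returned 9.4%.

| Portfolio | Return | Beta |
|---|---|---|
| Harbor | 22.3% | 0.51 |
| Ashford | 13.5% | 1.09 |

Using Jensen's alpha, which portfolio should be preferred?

Harbor: α = 22.3% − [3.5% + 0.51 × (9.4% − 3.5%)] = 15.791
Ashford: α = 13.5% − [3.5% + 1.09 × (9.4% − 3.5%)] = 3.569
Highest: Harbor (15.791).

Harbor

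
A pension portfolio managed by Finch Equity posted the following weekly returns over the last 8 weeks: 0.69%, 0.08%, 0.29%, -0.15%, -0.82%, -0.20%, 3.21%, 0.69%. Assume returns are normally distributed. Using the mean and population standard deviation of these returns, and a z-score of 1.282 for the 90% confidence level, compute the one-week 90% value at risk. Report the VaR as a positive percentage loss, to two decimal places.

0.98

Mean return r̄ = 3.790 / 8 = 0.4738%
Σ(r − r̄)² = (0.69 − 0.4738)² + (0.08 − 0.4738)² + (0.29 − 0.4738)² + … = 10.2862
σ = √[10.2862 / 8] = 1.1339%
VaR = −(r̄ − z·σ) = −(0.4738 − 1.282 × 1.1339) = −(-0.9799) = 0.9799%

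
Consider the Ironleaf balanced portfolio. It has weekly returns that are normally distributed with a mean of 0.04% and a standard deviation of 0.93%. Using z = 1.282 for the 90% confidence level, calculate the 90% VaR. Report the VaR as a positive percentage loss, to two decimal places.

VaR (as % loss) = −(μ − z·σ) = −(0.04% − 1.282 × 0.93%) = −(-1.15226%) = 1.15226%

1.15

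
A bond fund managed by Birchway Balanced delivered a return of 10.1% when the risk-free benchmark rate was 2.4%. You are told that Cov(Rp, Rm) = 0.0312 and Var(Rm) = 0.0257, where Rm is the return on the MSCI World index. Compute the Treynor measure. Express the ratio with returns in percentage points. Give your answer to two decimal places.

6.34

β = Cov / Var = 0.0312 / 0.0257 = 1.2140
Treynor = (Rp − Rf) / β = (10.1% − 2.4%) / 1.2140 = 7.70 / 1.2140 = 6.3427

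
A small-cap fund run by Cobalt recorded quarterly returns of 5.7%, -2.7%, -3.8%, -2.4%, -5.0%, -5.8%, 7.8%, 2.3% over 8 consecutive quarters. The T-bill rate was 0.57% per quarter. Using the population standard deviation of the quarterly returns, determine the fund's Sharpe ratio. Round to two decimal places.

-0.22

r̄ = (5.7 − 2.7 − 3.8 − 2.4 − 5 − 5.8 + 7.8 + 2.3) / 8 = -0.4875%
Population std dev = √[182.8488 / 8] = 4.7808%
Sharpe = (r̄ − rf) / σ = (-0.4875 − 0.57) / 4.7808 = -1.0575 / 4.7808 = -0.2212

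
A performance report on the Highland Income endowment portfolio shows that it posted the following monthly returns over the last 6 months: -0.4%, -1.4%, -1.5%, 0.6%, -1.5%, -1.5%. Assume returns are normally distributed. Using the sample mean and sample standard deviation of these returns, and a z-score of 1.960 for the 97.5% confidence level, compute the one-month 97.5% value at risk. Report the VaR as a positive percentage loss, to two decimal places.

r̄ = (-0.4 − 1.4 − 1.5 + 0.6 − 1.5 − 1.5) / 6 = -5.70 / 6 = -0.9500%
Sample std dev = √[3.8150 / 5] = 0.8735%
VaR = −(r̄ − z·σ) = −(-0.9500 − 1.960 × 0.8735) = −(-2.6621) = 2.6621%

2.66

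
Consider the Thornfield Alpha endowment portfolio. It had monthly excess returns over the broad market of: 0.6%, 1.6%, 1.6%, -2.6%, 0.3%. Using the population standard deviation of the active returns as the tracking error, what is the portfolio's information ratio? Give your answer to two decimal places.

μ = (0.6 + 1.6 + 1.6 − 2.6 + 0.3) / 5 = 0.3000%
Population std dev = √[11.8800 / 5] = 1.5414%
IR = μ / tracking error = 0.3000 / 1.5414 = 0.1946

0.19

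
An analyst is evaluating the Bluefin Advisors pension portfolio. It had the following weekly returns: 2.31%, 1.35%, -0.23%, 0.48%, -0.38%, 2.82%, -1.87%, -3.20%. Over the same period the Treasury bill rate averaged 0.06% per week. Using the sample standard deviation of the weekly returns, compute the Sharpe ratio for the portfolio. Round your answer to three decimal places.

0.049

r̄ = (2.31 + 1.35 − 0.23 + 0.48 − 0.38 + 2.82 − 1.87 − 3.2) / 8 = 1.280 / 8 = 0.1600%
Σ(r − r̄)² = (2.31 − 0.1600)² + (1.35 − 0.1600)² + (-0.23 − 0.1600)² + … = 29.0708
sample σ = √(29.0708 / 7) = √4.1530 = 2.0379%
Sharpe = (r̄ − rf) / σ = (0.1600 − 0.06) / 2.0379 = 0.1000 / 2.0379 = 0.0491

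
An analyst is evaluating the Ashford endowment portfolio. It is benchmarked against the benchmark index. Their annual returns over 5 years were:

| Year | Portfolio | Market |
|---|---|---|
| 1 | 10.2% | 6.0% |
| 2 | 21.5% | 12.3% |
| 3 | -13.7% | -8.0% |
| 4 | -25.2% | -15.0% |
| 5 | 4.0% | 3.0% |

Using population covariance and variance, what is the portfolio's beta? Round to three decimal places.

r̄p = -0.6400%,  r̄m = -0.3400%
Cov = Σ(rp − r̄p)(rm − r̄m) / 5 = 164.8324
Var(rm) = Σ(rm − r̄m)² / 5 = 96.9424
β = Cov / Var = 164.8324 / 96.9424 = 1.7003

1.700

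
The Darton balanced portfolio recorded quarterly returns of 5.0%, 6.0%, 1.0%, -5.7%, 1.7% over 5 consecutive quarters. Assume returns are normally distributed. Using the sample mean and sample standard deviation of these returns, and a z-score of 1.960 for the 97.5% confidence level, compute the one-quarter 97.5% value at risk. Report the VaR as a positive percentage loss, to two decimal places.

7.41

r̄ = (5 + 6 + 1 − 5.7 + 1.7) / 5 = 1.6000%
Σ(r − r̄)² = (5 − 1.6000)² + (6 − 1.6000)² + … = 84.5800
sample σ = √(84.5800 / 4) = √21.1450 = 4.5984%
VaR = −(r̄ − z·σ) = −(1.6000 − 1.960 × 4.5984) = −(-7.4129) = 7.4129%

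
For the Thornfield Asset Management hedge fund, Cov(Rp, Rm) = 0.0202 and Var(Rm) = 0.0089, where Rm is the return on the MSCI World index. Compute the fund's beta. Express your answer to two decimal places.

β = Cov(Rp, Rm) / Var(Rm) = 0.0202 / 0.0089 = 2.2697

2.27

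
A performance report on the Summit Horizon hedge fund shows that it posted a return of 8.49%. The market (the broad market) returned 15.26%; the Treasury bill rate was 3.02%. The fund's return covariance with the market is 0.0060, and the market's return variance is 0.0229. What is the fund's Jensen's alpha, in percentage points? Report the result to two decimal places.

2.26

β = Cov / Var = 0.0060 / 0.0229 = 0.2620
E[R] = Rf + β(Rm − Rf) = 3.02% + 0.2620 × (15.26% − 3.02%) = 6.2269%
α = Rp − E[R] = 8.49% − 6.2269% = 2.2631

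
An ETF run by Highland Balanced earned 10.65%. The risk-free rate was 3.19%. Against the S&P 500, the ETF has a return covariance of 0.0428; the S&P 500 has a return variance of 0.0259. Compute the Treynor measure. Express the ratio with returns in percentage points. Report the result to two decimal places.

4.51

β = Cov / Var = 0.0428 / 0.0259 = 1.6525
Treynor = (Rp − Rf) / β = (10.65% − 3.19%) / 1.6525 = 7.46 / 1.6525 = 4.5144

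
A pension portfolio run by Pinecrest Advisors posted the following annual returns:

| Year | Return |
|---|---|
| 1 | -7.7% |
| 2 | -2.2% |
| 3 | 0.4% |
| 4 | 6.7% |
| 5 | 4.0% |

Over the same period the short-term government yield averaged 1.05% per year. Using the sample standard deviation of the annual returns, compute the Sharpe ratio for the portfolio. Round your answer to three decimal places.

-0.145

Mean return μ = 1.20 / 5 = 0.2400%
Sample std dev = √[124.8920 / 4] = 5.5878%
Sharpe = (μ − rf) / σ = (0.2400 − 1.05) / 5.5878 = -0.8100 / 5.5878 = -0.1450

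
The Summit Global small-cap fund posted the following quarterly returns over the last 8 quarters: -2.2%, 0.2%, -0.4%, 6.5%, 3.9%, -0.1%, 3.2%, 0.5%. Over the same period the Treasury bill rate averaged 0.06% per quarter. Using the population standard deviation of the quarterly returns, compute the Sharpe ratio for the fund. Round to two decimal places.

μ = (-2.2 + 0.2 − 0.4 + 6.5 + 3.9 − 0.1 + 3.2 + 0.5) / 8 = 1.4500%
Σ(r − μ)² = 56.1800; population σ = √(56.1800/8) = 2.6500%
Sharpe = (μ − rf) / σ = (1.4500 − 0.06) / 2.6500 = 1.3900 / 2.6500 = 0.5245

0.52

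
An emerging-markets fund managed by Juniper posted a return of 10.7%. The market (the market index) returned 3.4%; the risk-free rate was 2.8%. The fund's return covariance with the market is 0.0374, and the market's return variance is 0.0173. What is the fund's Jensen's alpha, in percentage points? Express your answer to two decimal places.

6.60

β = Cov / Var = 0.0374 / 0.0173 = 2.1618
E[R] = Rf + β(Rm − Rf) = 2.8% + 2.1618 × (3.4% − 2.8%) = 4.0971%
α = Rp − E[R] = 10.7% − 4.0971% = 6.6029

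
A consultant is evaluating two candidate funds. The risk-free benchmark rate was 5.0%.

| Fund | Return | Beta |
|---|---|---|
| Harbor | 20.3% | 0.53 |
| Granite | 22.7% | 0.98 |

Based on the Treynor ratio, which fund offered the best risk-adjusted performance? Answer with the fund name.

Harbor: Treynor = (20.3% − 5.0%) / 0.53 = 28.868
Granite: Treynor = (22.7% − 5.0%) / 0.98 = 18.061
Highest: Harbor (28.868).

Harbor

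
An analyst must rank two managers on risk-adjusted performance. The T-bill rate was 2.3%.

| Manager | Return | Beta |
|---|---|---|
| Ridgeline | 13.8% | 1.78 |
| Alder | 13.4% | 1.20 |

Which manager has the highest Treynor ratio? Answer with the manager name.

Ridgeline: Treynor = (13.8% − 2.3%) / 1.78 = 6.461
Alder: Treynor = (13.4% − 2.3%) / 1.20 = 9.250
Highest: Alder (9.250).

Alder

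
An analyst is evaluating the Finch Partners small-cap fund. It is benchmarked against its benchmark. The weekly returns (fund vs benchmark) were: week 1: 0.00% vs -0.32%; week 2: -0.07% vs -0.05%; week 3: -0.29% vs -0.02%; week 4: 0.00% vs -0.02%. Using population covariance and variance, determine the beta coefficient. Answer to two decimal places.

r̄p = -0.0900%,  r̄m = -0.1025%
Cov = Σ(rp − r̄p)(rm − r̄m) / 4 = -0.0069
Var(rm) = Σ(rm − r̄m)² / 4 = 0.0159
β = Cov / Var = -0.0069 / 0.0159 = -0.4340

-0.43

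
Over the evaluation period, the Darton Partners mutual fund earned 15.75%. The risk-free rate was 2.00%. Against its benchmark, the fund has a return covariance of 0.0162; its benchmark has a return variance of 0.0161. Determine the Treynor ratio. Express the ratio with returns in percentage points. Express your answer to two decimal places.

β = Cov / Var = 0.0162 / 0.0161 = 1.0062
Treynor = (Rp − Rf) / β = (15.75% − 2.00%) / 1.0062 = 13.75 / 1.0062 = 13.6653

13.67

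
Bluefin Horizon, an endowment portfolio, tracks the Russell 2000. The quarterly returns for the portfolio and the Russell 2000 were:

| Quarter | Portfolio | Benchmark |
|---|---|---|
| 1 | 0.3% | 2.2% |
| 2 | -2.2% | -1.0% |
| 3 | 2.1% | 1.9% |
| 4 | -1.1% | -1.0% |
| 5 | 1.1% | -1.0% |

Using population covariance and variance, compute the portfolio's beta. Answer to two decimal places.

r̄p = 0.0400%,  r̄m = 0.2200%
Cov = Σ(rp − r̄p)(rm − r̄m) / 5 = 1.3612
Var(rm) = Σ(rm − r̄m)² / 5 = 2.2416
β = Cov / Var = 1.3612 / 2.2416 = 0.6072

0.61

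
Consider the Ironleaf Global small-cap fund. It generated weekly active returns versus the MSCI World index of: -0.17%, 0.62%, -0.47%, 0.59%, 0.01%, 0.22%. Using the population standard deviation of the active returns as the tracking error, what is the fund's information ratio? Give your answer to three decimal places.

r̄ = (-0.17 + 0.62 − 0.47 + 0.59 + 0.01 + 0.22) / 6 = 0.800 / 6 = 0.1333%
Population std dev = √[0.9241 / 6] = 0.3924%
IR = r̄ / tracking error = 0.1333 / 0.3924 = 0.3397

0.340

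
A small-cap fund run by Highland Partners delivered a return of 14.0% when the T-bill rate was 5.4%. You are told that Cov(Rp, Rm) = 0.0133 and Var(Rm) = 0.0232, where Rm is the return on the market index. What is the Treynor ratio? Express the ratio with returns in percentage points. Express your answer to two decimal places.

β = Cov / Var = 0.0133 / 0.0232 = 0.5733
Treynor = (Rp − Rf) / β = (14.0% − 5.4%) / 0.5733 = 8.60 / 0.5733 = 15.0009

15.00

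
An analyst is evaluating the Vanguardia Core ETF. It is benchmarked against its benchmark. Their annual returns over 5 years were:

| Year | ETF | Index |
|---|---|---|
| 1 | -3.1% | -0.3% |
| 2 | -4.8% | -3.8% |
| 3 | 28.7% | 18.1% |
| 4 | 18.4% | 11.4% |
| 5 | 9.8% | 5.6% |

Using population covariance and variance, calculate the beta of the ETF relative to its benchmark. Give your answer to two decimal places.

r̄p = 9.8000%,  r̄m = 6.2000%
Cov = Σ(rp − r̄p)(rm − r̄m) / 5 = 99.8960
Var(rm) = Σ(rm − r̄m)² / 5 = 62.2520
β = Cov / Var = 99.8960 / 62.2520 = 1.6047

1.60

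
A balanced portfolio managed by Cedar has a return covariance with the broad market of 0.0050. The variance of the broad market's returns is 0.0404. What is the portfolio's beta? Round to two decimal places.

β = Cov(Rp, Rm) / Var(Rm) = 0.0050 / 0.0404 = 0.1238

0.12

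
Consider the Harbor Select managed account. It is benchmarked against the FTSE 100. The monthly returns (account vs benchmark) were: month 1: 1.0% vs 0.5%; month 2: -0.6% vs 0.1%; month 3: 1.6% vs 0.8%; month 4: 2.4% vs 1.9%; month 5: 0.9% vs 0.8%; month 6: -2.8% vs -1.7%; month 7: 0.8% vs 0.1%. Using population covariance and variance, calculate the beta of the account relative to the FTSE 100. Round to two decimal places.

r̄p = 0.4714%,  r̄m = 0.3571%
Cov = Σ(rp − r̄p)(rm − r̄m) / 7 = 1.5231
Var(rm) = Σ(rm − r̄m)² / 7 = 1.0224
β = Cov / Var = 1.5231 / 1.0224 = 1.4897

1.49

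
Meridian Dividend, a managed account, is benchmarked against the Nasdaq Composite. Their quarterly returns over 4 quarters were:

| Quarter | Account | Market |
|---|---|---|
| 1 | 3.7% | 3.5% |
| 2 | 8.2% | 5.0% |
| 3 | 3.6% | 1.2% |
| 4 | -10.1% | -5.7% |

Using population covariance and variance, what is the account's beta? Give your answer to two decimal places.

1.64

r̄p = 1.3500%,  r̄m = 1.0000%
Cov = Σ(rp − r̄p)(rm − r̄m) / 4 = 27.6100
Var(rm) = Σ(rm − r̄m)² / 4 = 16.7950
β = Cov / Var = 27.6100 / 16.7950 = 1.6439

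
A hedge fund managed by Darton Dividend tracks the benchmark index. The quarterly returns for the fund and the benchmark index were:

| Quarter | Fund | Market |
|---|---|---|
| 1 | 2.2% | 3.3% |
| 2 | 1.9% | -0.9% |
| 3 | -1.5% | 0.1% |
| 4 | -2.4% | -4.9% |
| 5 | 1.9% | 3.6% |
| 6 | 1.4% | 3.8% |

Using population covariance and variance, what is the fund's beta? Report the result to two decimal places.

0.45

r̄p = 0.5833%,  r̄m = 0.8333%
Cov = Σ(rp − r̄p)(rm − r̄m) / 6 = 4.4006
Var(rm) = Σ(rm − r̄m)² / 6 = 9.8256
β = Cov / Var = 4.4006 / 9.8256 = 0.4479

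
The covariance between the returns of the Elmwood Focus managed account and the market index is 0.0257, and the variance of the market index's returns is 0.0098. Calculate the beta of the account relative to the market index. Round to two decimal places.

2.62

β = Cov(Rp, Rm) / Var(Rm) = 0.0257 / 0.0098 = 2.6224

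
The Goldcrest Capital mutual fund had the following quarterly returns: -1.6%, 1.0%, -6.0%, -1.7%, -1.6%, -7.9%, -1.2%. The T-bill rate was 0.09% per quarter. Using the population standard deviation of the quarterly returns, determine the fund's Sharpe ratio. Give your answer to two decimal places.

-0.98

r̄ = (-1.6 + 1 − 6 − 1.7 − 1.6 − 7.9 − 1.2) / 7 = -2.7143%
Population std dev = √[57.2886 / 7] = 2.8608%
Sharpe = (r̄ − rf) / σ = (-2.7143 − 0.09) / 2.8608 = -2.8043 / 2.8608 = -0.9803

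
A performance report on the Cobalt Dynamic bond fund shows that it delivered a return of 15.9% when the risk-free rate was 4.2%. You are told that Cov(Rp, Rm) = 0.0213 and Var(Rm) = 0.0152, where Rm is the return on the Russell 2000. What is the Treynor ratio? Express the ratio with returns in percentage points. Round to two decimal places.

β = Cov / Var = 0.0213 / 0.0152 = 1.4013
Treynor = (Rp − Rf) / β = (15.9% − 4.2%) / 1.4013 = 11.70 / 1.4013 = 8.3494

8.35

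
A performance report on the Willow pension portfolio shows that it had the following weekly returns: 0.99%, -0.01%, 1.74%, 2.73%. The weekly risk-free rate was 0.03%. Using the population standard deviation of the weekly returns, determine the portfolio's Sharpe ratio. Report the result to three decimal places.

1.327

r̄ = (0.99 − 0.01 + 1.74 + 2.73) / 4 = 5.450 / 4 = 1.3625%
Population σ = √[Σ(r − r̄)² / 4] = √[4.0351 / 4] = √1.0088 = 1.0044%
Sharpe = (r̄ − rf) / σ = (1.3625 − 0.03) / 1.0044 = 1.3325 / 1.0044 = 1.3267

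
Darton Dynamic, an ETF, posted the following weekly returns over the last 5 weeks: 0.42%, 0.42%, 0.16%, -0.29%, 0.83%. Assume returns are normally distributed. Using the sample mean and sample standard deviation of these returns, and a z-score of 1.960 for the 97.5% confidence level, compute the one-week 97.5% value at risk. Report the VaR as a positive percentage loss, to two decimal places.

0.50

Mean return μ = 1.540 / 5 = 0.3080%
Σ(r − μ)² = (0.42 − 0.3080)² + (0.42 − 0.3080)² + (0.16 − 0.3080)² + … = 0.6771
σ = √[0.6771 / 4] = 0.4114%
VaR = −(μ − z·σ) = −(0.3080 − 1.960 × 0.4114) = −(-0.4983) = 0.4983%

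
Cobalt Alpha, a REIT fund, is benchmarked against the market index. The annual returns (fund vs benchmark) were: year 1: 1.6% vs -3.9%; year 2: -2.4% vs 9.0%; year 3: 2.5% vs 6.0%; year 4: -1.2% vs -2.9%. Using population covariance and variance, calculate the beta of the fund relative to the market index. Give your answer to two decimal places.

r̄p = 0.1250%,  r̄m = 2.0500%
Cov = Σ(rp − r̄p)(rm − r̄m) / 4 = -2.5963
Var(rm) = Σ(rm − r̄m)² / 4 = 30.9525
β = Cov / Var = -2.5963 / 30.9525 = -0.0839

-0.08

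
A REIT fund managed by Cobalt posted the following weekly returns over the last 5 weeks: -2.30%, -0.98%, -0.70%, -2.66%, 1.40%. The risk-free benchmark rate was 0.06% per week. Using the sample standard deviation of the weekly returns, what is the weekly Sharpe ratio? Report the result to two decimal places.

-0.69

Mean return μ = -5.240 / 5 = -1.0480%
Sample std dev = √[10.2845 / 4] = 1.6035%
Sharpe = (μ − rf) / σ = (-1.0480 − 0.06) / 1.6035 = -1.1080 / 1.6035 = -0.6910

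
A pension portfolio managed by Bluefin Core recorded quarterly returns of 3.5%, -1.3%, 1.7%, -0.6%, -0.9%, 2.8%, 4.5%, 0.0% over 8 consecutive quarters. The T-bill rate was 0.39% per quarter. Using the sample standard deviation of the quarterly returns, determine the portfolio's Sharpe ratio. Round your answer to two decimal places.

μ = (3.5 − 1.3 + 1.7 − 0.6 − 0.9 + 2.8 + 4.5 + 0) / 8 = 1.2125%
Sample σ = √[Σ(r − μ)² / 7] = √[34.3288 / 7] = √4.9041 = 2.2145%
Sharpe = (μ − rf) / σ = (1.2125 − 0.39) / 2.2145 = 0.8225 / 2.2145 = 0.3714

0.37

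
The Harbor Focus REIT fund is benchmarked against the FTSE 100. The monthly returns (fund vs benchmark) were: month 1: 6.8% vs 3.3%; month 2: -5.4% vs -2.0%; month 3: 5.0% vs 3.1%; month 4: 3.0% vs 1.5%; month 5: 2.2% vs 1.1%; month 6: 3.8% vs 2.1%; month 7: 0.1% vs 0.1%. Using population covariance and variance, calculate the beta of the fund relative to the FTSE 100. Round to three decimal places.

2.133

r̄p = 2.2143%,  r̄m = 1.3143%
Cov = Σ(rp − r̄p)(rm − r̄m) / 7 = 6.1827
Var(rm) = Σ(rm − r̄m)² / 7 = 2.8984
β = Cov / Var = 6.1827 / 2.8984 = 2.1331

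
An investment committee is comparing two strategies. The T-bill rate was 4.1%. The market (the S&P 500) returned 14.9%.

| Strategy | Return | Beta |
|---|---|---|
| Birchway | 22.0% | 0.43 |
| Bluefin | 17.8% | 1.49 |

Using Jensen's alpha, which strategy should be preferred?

Birchway

Birchway: α = 22.0% − [4.1% + 0.43 × (14.9% − 4.1%)] = 13.256
Bluefin: α = 17.8% − [4.1% + 1.49 × (14.9% − 4.1%)] = -2.392
Highest: Birchway (13.256).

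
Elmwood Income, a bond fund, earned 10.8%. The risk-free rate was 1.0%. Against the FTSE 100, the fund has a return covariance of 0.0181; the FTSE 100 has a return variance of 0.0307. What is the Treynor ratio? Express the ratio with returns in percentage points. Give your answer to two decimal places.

β = Cov / Var = 0.0181 / 0.0307 = 0.5896
Treynor = (Rp − Rf) / β = (10.8% − 1.0%) / 0.5896 = 9.80 / 0.5896 = 16.6214

16.62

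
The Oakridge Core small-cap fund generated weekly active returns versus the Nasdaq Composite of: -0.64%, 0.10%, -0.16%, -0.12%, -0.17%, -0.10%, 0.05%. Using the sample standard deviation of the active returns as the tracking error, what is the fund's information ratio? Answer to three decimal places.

μ = (-0.64 + 0.1 − 0.16 − 0.12 − 0.17 − 0.1 + 0.05) / 7 = -0.1486%
Sample σ = √[Σ(r − μ)² / 6] = √[0.3465 / 6] = √0.0578 = 0.2404%
IR = μ / tracking error = -0.1486 / 0.2404 = -0.6181

-0.618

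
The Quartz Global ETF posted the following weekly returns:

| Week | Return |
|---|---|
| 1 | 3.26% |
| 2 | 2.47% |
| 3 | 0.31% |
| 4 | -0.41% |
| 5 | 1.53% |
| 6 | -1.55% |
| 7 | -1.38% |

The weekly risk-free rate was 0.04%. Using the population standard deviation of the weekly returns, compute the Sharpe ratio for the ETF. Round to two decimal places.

0.33

μ = (3.26 + 2.47 + 0.31 − 0.41 + 1.53 − 1.55 − 1.38) / 7 = 0.6043%
Population σ = √[Σ(r − μ)² / 7] = √[21.0844 / 7] = √3.0121 = 1.7355%
Sharpe = (μ − rf) / σ = (0.6043 − 0.04) / 1.7355 = 0.5643 / 1.7355 = 0.3252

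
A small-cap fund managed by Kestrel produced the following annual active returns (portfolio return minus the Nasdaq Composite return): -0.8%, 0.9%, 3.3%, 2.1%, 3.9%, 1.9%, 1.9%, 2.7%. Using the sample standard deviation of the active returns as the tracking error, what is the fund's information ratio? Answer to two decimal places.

r̄ = (-0.8 + 0.9 + 3.3 + 2.1 + 3.9 + 1.9 + 1.9 + 2.7) / 8 = 15.90 / 8 = 1.9875%
Σ(r − r̄)² = 14.8688; sample σ = √(14.8688/7) = 1.4574%
IR = r̄ / tracking error = 1.9875 / 1.4574 = 1.3637

1.36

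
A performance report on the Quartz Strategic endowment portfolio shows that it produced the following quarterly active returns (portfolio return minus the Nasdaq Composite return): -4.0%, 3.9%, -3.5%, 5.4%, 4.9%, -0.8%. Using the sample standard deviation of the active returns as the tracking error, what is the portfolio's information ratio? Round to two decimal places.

Mean return r̄ = 5.90 / 6 = 0.9833%
Σ(r − r̄)² = (-4 − 0.9833)² + (3.9 − 0.9833)² + … = 91.4683
sample σ = √(91.4683 / 5) = √18.2937 = 4.2771%
IR = r̄ / tracking error = 0.9833 / 4.2771 = 0.2299

0.23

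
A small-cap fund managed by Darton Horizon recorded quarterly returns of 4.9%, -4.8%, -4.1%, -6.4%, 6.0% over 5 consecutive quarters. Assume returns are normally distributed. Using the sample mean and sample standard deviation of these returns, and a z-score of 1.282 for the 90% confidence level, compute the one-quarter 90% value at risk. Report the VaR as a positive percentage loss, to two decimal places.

8.38

μ = (4.9 − 4.8 − 4.1 − 6.4 + 6) / 5 = -4.40 / 5 = -0.8800%
Sample σ = √[Σ(r − μ)² / 4] = √[136.9480 / 4] = √34.2370 = 5.8512%
VaR = −(μ − z·σ) = −(-0.8800 − 1.282 × 5.8512) = −(-8.3812) = 8.3812%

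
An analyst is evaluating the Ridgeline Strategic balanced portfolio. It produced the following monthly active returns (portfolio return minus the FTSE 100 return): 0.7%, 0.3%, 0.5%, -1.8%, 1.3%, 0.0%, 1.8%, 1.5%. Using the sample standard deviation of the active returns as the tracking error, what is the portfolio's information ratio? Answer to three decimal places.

0.476

μ = (0.7 + 0.3 + 0.5 − 1.8 + 1.3 + 0 + 1.8 + 1.5) / 8 = 4.30 / 8 = 0.5375%
Σ(r − μ)² = (0.7 − 0.5375)² + (0.3 − 0.5375)² + (0.5 − 0.5375)² + … = 8.9388
sample σ = √(8.9388 / 7) = √1.2770 = 1.1300%
IR = μ / tracking error = 0.5375 / 1.1300 = 0.4757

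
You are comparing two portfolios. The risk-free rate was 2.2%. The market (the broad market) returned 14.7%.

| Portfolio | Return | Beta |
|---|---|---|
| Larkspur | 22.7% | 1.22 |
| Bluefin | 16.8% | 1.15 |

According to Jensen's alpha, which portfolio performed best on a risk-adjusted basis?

Larkspur

Larkspur: α = 22.7% − [2.2% + 1.22 × (14.7% − 2.2%)] = 5.250
Bluefin: α = 16.8% − [2.2% + 1.15 × (14.7% − 2.2%)] = 0.225
Highest: Larkspur (5.250).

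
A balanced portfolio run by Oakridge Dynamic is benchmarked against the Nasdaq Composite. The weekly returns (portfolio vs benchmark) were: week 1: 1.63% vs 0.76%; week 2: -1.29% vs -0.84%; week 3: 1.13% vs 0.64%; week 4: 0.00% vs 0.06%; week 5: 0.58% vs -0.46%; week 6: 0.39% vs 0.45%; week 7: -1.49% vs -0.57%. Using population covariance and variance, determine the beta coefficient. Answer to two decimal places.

r̄p = 0.1357%,  r̄m = 0.0057%
Cov = Σ(rp − r̄p)(rm − r̄m) / 7 = 0.5426
Var(rm) = Σ(rm − r̄m)² / 7 = 0.3479
β = Cov / Var = 0.5426 / 0.3479 = 1.5596

1.56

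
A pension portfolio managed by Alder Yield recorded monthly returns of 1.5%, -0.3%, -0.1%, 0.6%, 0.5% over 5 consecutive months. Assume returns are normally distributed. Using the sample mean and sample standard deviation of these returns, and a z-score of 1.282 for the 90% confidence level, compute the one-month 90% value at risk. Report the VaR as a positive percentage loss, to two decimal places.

Mean return r̄ = 2.20 / 5 = 0.4400%
Sample σ = √[Σ(r − r̄)² / 4] = √[1.9920 / 4] = √0.4980 = 0.7057%
VaR = −(r̄ − z·σ) = −(0.4400 − 1.282 × 0.7057) = −(-0.4647) = 0.4647%

0.46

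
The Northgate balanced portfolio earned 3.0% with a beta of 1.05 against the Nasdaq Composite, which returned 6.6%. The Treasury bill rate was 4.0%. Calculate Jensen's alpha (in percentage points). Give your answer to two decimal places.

CAPM expected return = Rf + β(Rm − Rf) = 4.0% + 1.05 × (6.6% − 4.0%) = 4 + 1.05 × 2.60 = 6.7300%
Jensen's α = Rp − E[R] = 3.0% − 6.7300% = -3.7300

-3.73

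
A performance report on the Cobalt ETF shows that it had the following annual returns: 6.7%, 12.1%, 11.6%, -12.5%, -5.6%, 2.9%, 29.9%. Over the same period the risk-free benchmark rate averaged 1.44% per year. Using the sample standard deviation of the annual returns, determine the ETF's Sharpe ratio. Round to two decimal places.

r̄ = (6.7 + 12.1 + 11.6 − 12.5 − 5.6 + 2.9 + 29.9) / 7 = 6.4429%
Sample σ = √[Σ(r − r̄)² / 6] = √[1125.3171 / 6] = √187.5529 = 13.6950%
Sharpe = (r̄ − rf) / σ = (6.4429 − 1.44) / 13.6950 = 5.0029 / 13.6950 = 0.3653

0.37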